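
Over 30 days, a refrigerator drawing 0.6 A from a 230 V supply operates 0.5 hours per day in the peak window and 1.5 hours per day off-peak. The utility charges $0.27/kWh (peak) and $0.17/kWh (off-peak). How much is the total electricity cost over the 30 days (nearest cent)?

Power = 0.6 A × 230 V = 138 W = 0.138 kW
Peak energy = 0.138 kW × 0.5 h × 30 = 2.07 kWh
Off-peak energy = 0.138 kW × 1.5 h × 30 = 6.21 kWh
Cost = 2.07 × $0.27 + 6.21 × $0.17 = $0.5589 + $1.0557 = $1.61

$1.61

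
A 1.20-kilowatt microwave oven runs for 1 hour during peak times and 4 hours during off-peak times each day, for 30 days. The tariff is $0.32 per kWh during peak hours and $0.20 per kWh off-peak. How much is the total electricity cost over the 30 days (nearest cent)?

Peak energy = 1.2 kW × 1 h × 30 = 36 kWh
Off-peak energy = 1.2 kW × 4 h × 30 = 144 kWh
Cost = 36 × $0.32 + 144 × $0.20 = $11.52 + $28.8 = $40.32

$40.32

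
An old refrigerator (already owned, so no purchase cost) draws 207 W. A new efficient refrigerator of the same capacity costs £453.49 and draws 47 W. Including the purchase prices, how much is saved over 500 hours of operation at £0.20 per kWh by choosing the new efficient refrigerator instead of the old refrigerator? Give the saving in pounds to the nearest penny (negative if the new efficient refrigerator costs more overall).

old refrigerator: £0.00 + (207/1000) kW × 500 h × £0.20 = £0.00 + £20.7 = £20.7
new efficient refrigerator: £453.49 + (47/1000) kW × 500 h × £0.20 = £453.49 + £4.7 = £458.19
Saving = £20.7 − £458.19 = −£437.49

-£437.49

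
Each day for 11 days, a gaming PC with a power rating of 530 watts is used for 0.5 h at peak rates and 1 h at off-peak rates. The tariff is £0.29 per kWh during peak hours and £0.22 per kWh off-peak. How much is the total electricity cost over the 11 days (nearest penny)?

Peak energy = 0.53 kW × 0.5 h × 11 = 2.915 kWh
Off-peak energy = 0.53 kW × 1 h × 11 = 5.83 kWh
Cost = 2.915 × £0.29 + 5.83 × £0.22 = £0.84535 + £1.2826 = £2.13

£2.13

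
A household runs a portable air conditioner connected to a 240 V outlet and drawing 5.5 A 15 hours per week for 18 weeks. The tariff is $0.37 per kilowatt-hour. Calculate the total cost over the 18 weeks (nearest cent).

Power = 5.5 A × 240 V = 1320 W = 1.32 kW
Runtime = 15 h/week × 18 weeks = 270 h
Energy = 1.32 kW × 270 h = 356.4 kWh
Cost = 356.4 kWh × $0.37/kWh = $131.87

$131.87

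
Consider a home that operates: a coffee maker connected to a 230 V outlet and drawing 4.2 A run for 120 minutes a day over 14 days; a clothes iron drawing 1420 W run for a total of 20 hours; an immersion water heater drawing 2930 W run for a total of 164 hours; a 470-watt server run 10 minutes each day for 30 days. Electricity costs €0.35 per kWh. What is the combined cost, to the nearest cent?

coffee maker: Power = 4.2 A × 230 V = 966 W = 0.966 kW
coffee maker: Runtime = 120 min × 14 = 1680 min = 28 h
coffee maker: 0.966 kW × 28 h = 27.048 kWh
clothes iron: 1.42 kW × 20 h = 28.4 kWh
immersion water heater: 2.93 kW × 164 h = 480.52 kWh
server: Runtime = 10 min × 30 = 300 min = 5 h
server: 0.47 kW × 5 h = 2.35 kWh
Total energy = 538.318 kWh
Cost = 538.318 × €0.35 = €188.41

€188.41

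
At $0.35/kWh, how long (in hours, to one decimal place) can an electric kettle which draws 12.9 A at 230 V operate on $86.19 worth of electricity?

83.0 h

Power = 12.9 A × 230 V = 2967 W = 2.967 kW
Energy available = $86.19 ÷ $0.35/kWh = 246.2571 kWh
Hours = 246.2571 kWh ÷ 2.967 kW = 83.0 h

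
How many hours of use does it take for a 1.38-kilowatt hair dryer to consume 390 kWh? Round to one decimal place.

282.6 h

Hours = 390 kWh ÷ 1.38 kW = 282.6 h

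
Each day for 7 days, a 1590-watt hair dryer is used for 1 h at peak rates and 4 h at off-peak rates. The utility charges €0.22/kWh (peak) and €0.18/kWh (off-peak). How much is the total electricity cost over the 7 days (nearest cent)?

€10.46

Peak energy = 1.59 kW × 1 h × 7 = 11.13 kWh
Off-peak energy = 1.59 kW × 4 h × 7 = 44.52 kWh
Cost = 11.13 × €0.22 + 44.52 × €0.18 = €2.4486 + €8.0136 = €10.46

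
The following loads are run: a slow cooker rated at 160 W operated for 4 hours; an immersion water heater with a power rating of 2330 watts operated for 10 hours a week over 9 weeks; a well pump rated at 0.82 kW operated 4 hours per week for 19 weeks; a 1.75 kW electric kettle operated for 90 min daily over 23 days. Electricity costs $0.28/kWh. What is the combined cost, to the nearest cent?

slow cooker: 0.16 kW × 4 h = 0.64 kWh
immersion water heater: Runtime = 10 h/week × 9 weeks = 90 h
immersion water heater: 2.33 kW × 90 h = 209.7 kWh
well pump: Runtime = 4 h/week × 19 weeks = 76 h
well pump: 0.82 kW × 76 h = 62.32 kWh
electric kettle: Runtime = 90 min × 23 = 2070 min = 34.5 h
electric kettle: 1.75 kW × 34.5 h = 60.375 kWh
Total energy = 333.035 kWh
Cost = 333.035 × $0.28 = $93.25

$93.25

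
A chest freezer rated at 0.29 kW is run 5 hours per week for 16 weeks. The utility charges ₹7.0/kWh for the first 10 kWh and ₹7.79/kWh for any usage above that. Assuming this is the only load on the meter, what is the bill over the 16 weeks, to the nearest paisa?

₹172.83

Runtime = 5 h/week × 16 weeks = 80 h
Energy = 0.29 kW × 80 h = 23.2 kWh
Tier 1 (0–10 kWh): 10 × ₹7.0 = ₹70
Above 10 kWh: 13.2 × ₹7.79 = ₹102.828
Bill = ₹172.83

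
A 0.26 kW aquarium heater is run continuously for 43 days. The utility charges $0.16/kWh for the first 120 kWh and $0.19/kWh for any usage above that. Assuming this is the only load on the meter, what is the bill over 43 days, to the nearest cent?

$47.38

Runtime = 24 h × 43 = 1032 h
Energy = 0.26 kW × 1032 h = 268.32 kWh
Tier 1 (0–120 kWh): 120 × $0.16 = $19.2
Above 120 kWh: 148.32 × $0.19 = $28.1808
Bill = $47.38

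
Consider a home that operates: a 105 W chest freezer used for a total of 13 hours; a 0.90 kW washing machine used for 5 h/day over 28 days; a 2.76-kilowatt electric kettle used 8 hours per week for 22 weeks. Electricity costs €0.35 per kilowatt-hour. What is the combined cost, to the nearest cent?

€214.59

chest freezer: 0.105 kW × 13 h = 1.365 kWh
washing machine: Runtime = 5 h/day × 28 days = 140 h
washing machine: 0.9 kW × 140 h = 126 kWh
electric kettle: Runtime = 8 h/week × 22 weeks = 176 h
electric kettle: 2.76 kW × 176 h = 485.76 kWh
Total energy = 613.125 kWh
Cost = 613.125 × €0.35 = €214.59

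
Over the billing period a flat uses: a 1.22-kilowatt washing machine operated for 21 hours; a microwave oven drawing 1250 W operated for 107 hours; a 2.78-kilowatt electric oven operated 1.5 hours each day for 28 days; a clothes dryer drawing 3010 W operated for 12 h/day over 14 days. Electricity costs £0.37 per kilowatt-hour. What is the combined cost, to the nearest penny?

washing machine: 1.22 kW × 21 h = 25.62 kWh
microwave oven: 1.25 kW × 107 h = 133.75 kWh
electric oven: Runtime = 1.5 h/day × 28 days = 42 h
electric oven: 2.78 kW × 42 h = 116.76 kWh
clothes dryer: Runtime = 12 h/day × 14 days = 168 h
clothes dryer: 3.01 kW × 168 h = 505.68 kWh
Total energy = 781.81 kWh
Cost = 781.81 × £0.37 = £289.27

£289.27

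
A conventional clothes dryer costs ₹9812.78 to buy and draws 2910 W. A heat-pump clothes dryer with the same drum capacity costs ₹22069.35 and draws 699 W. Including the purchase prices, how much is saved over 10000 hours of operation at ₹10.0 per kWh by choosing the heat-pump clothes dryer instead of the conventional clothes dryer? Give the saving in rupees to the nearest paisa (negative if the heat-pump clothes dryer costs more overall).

₹208843.43

conventional clothes dryer: ₹9812.78 + (2910/1000) kW × 10000 h × ₹10.0 = ₹9812.78 + ₹291000 = ₹300812.78
heat-pump clothes dryer: ₹22069.35 + (699/1000) kW × 10000 h × ₹10.0 = ₹22069.35 + ₹69900 = ₹91969.35
Saving = ₹300812.78 − ₹91969.35 = ₹208843.43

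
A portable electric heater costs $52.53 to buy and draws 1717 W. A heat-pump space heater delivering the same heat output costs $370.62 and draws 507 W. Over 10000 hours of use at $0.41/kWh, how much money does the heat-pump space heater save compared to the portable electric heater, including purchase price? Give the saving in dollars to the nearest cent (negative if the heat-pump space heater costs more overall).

portable electric heater: $52.53 + (1717/1000) kW × 10000 h × $0.41 = $52.53 + $7039.7 = $7092.23
heat-pump space heater: $370.62 + (507/1000) kW × 10000 h × $0.41 = $370.62 + $2078.7 = $2449.32
Saving = $7092.23 − $2449.32 = $4642.91

$4642.91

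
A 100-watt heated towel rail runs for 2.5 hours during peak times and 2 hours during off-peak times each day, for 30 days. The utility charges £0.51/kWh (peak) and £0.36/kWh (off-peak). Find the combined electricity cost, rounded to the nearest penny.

£5.99

Peak energy = 0.1 kW × 2.5 h × 30 = 7.5 kWh
Off-peak energy = 0.1 kW × 2 h × 30 = 6 kWh
Cost = 7.5 × £0.51 + 6 × £0.36 = £3.825 + £2.16 = £5.99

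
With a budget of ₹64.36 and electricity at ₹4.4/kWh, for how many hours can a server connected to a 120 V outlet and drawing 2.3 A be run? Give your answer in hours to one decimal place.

53.0 h

Power = 2.3 A × 120 V = 276 W = 0.276 kW
Energy available = ₹64.36 ÷ ₹4.4/kWh = 14.6273 kWh
Hours = 14.6273 kWh ÷ 0.276 kW = 53.0 h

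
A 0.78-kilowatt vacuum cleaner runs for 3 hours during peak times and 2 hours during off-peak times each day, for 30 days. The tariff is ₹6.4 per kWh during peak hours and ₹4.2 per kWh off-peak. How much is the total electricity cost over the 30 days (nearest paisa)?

₹645.84

Peak energy = 0.78 kW × 3 h × 30 = 70.2 kWh
Off-peak energy = 0.78 kW × 2 h × 30 = 46.8 kWh
Cost = 70.2 × ₹6.4 + 46.8 × ₹4.2 = ₹449.28 + ₹196.56 = ₹645.84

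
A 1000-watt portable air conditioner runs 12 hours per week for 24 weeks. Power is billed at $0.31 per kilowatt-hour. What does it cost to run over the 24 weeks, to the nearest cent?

Runtime = 12 h/week × 24 weeks = 288 h
Energy = 1 kW × 288 h = 288 kWh
Cost = 288 kWh × $0.31/kWh = $89.28

$89.28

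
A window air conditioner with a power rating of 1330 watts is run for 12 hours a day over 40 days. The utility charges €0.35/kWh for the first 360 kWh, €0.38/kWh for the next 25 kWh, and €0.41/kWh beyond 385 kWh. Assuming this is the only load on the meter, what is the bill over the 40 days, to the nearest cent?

€239.39

Runtime = 12 h/day × 40 days = 480 h
Energy = 1.33 kW × 480 h = 638.4 kWh
Tier 1 (0–360 kWh): 360 × €0.35 = €126
Tier 2 (360–385 kWh): 25 × €0.38 = €9.5
Above 385 kWh: 253.4 × €0.41 = €103.894
Bill = €239.39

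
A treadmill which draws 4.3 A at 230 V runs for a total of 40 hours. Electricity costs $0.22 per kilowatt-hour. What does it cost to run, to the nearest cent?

$8.70

Power = 4.3 A × 230 V = 989 W = 0.989 kW
Energy = 0.989 kW × 40 h = 39.56 kWh
Cost = 39.56 kWh × $0.22/kWh = $8.70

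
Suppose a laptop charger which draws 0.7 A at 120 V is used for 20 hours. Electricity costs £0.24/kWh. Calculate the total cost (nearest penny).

Power = 0.7 A × 120 V = 84 W = 0.084 kW
Energy = 0.084 kW × 20 h = 1.68 kWh
Cost = 1.68 kWh × £0.24/kWh = £0.40

£0.40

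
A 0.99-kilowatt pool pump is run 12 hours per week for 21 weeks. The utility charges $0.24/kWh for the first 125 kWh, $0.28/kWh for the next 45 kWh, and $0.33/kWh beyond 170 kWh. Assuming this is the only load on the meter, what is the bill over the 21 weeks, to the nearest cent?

$68.83

Runtime = 12 h/week × 21 weeks = 252 h
Energy = 0.99 kW × 252 h = 249.48 kWh
Tier 1 (0–125 kWh): 125 × $0.24 = $30
Tier 2 (125–170 kWh): 45 × $0.28 = $12.6
Above 170 kWh: 79.48 × $0.33 = $26.2284
Bill = $68.83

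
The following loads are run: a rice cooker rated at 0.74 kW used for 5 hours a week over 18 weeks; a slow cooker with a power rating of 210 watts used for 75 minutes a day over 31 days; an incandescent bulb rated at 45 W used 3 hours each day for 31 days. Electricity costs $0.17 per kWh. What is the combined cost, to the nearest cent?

$13.42

rice cooker: Runtime = 5 h/week × 18 weeks = 90 h
rice cooker: 0.74 kW × 90 h = 66.6 kWh
slow cooker: Runtime = 75 min × 31 = 2325 min = 38.75 h
slow cooker: 0.21 kW × 38.75 h = 8.1375 kWh
incandescent bulb: Runtime = 3 h/day × 31 days = 93 h
incandescent bulb: 0.045 kW × 93 h = 4.185 kWh
Total energy = 78.9225 kWh
Cost = 78.9225 × $0.17 = $13.42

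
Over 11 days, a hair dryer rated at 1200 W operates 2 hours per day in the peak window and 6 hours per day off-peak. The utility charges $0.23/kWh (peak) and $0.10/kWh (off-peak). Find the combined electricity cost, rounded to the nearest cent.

$13.99

Peak energy = 1.2 kW × 2 h × 11 = 26.4 kWh
Off-peak energy = 1.2 kW × 6 h × 11 = 79.2 kWh
Cost = 26.4 × $0.23 + 79.2 × $0.10 = $6.072 + $7.92 = $13.99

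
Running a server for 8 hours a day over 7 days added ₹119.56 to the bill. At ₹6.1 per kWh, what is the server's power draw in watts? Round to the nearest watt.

350 W

Energy = ₹119.56 ÷ ₹6.1/kWh = 19.6 kWh
Runtime = 8 h/day × 7 days = 56 h
Power = 19.6 kWh ÷ 56 h = 0.35 kW = 350 W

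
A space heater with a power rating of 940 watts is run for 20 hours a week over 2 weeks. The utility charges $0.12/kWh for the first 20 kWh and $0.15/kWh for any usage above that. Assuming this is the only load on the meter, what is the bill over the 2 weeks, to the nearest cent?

$5.04

Runtime = 20 h/week × 2 weeks = 40 h
Energy = 0.94 kW × 40 h = 37.6 kWh
Tier 1 (0–20 kWh): 20 × $0.12 = $2.4
Above 20 kWh: 17.6 × $0.15 = $2.64
Bill = $5.04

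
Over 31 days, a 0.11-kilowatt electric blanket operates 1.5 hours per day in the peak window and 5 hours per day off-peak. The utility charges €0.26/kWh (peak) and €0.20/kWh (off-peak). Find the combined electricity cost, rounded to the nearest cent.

€4.74

Peak energy = 0.11 kW × 1.5 h × 31 = 5.115 kWh
Off-peak energy = 0.11 kW × 5 h × 31 = 17.05 kWh
Cost = 5.115 × €0.26 + 17.05 × €0.20 = €1.3299 + €3.41 = €4.74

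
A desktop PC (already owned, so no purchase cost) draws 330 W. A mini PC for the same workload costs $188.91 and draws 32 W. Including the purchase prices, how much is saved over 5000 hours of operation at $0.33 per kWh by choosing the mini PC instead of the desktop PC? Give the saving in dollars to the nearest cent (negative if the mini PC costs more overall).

desktop PC: $0.00 + (330/1000) kW × 5000 h × $0.33 = $0.00 + $544.5 = $544.5
mini PC: $188.91 + (32/1000) kW × 5000 h × $0.33 = $188.91 + $52.8 = $241.71
Saving = $544.5 − $241.71 = $302.79

$302.79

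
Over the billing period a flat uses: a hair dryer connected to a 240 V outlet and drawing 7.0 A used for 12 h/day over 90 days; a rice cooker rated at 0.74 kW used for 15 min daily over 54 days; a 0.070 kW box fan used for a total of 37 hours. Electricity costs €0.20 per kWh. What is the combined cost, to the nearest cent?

€365.40

hair dryer: Power = 7.0 A × 240 V = 1680 W = 1.68 kW
hair dryer: Runtime = 12 h/day × 90 days = 1080 h
hair dryer: 1.68 kW × 1080 h = 1814.4 kWh
rice cooker: Runtime = 15 min × 54 = 810 min = 13.5 h
rice cooker: 0.74 kW × 13.5 h = 9.99 kWh
box fan: 0.07 kW × 37 h = 2.59 kWh
Total energy = 1826.98 kWh
Cost = 1826.98 × €0.20 = €365.40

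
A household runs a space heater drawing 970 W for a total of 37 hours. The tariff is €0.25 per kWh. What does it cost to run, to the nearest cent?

€8.97

Energy = 0.97 kW × 37 h = 35.89 kWh
Cost = 35.89 kWh × €0.25/kWh = €8.97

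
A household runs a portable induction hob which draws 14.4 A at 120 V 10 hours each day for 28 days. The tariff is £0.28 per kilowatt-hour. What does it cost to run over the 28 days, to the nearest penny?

£135.48

Power = 14.4 A × 120 V = 1728 W = 1.728 kW
Runtime = 10 h/day × 28 days = 280 h
Energy = 1.728 kW × 280 h = 483.84 kWh
Cost = 483.84 kWh × £0.28/kWh = £135.48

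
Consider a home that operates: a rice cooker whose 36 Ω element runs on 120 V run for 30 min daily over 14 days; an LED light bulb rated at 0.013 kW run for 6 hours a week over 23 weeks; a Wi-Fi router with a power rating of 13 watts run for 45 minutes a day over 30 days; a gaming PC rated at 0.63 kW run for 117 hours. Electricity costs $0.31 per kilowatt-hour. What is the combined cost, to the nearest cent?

$24.36

rice cooker: Power = V²/R = 120²/36 = 400 W = 0.4 kW
rice cooker: Runtime = 30 min × 14 = 420 min = 7 h
rice cooker: 0.4 kW × 7 h = 2.8 kWh
LED light bulb: Runtime = 6 h/week × 23 weeks = 138 h
LED light bulb: 0.013 kW × 138 h = 1.794 kWh
Wi-Fi router: Runtime = 45 min × 30 = 1350 min = 22.5 h
Wi-Fi router: 0.013 kW × 22.5 h = 0.2925 kWh
gaming PC: 0.63 kW × 117 h = 73.71 kWh
Total energy = 78.5965 kWh
Cost = 78.5965 × $0.31 = $24.36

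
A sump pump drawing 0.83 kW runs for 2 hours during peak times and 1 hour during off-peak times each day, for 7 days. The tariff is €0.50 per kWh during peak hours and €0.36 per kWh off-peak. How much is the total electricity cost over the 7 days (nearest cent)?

€7.90

Peak energy = 0.83 kW × 2 h × 7 = 11.62 kWh
Off-peak energy = 0.83 kW × 1 h × 7 = 5.81 kWh
Cost = 11.62 × €0.50 + 5.81 × €0.36 = €5.81 + €2.0916 = €7.90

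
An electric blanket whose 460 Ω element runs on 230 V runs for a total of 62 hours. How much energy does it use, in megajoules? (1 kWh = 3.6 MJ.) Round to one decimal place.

25.7 MJ

Power = V²/R = 230²/460 = 115 W = 0.115 kW
Energy = 0.115 kW × 62 h = 7.13 kWh
= 7.13 × 3.6 MJ = 25.7 MJ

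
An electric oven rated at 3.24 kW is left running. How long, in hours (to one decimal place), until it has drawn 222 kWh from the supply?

68.5 h

Hours = 222 kWh ÷ 3.24 kW = 68.5 h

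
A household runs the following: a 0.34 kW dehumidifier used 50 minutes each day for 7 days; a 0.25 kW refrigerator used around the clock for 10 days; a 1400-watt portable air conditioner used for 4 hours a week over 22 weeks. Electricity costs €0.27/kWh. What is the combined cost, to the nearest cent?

€50.00

dehumidifier: Runtime = 50 min × 7 = 350 min = 5.833333… h
dehumidifier: 0.34 kW × 5.833333… h = 1.983333… kWh
refrigerator: Runtime = 24 h × 10 = 240 h
refrigerator: 0.25 kW × 240 h = 60 kWh
portable air conditioner: Runtime = 4 h/week × 22 weeks = 88 h
portable air conditioner: 1.4 kW × 88 h = 123.2 kWh
Total energy = 185.183333… kWh
Cost = 185.183333… × €0.27 = €50.00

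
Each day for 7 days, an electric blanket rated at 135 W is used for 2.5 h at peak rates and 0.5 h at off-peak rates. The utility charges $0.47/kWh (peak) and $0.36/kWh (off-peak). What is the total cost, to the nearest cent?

Peak energy = 0.135 kW × 2.5 h × 7 = 2.3625 kWh
Off-peak energy = 0.135 kW × 0.5 h × 7 = 0.4725 kWh
Cost = 2.3625 × $0.47 + 0.4725 × $0.36 = $1.110375 + $0.1701 = $1.28

$1.28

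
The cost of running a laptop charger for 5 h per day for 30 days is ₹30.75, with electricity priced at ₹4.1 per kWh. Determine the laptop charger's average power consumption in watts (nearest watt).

50 W

Energy = ₹30.75 ÷ ₹4.1/kWh = 7.5 kWh
Runtime = 5 h/day × 30 days = 150 h
Power = 7.5 kWh ÷ 150 h = 0.05 kW = 50 W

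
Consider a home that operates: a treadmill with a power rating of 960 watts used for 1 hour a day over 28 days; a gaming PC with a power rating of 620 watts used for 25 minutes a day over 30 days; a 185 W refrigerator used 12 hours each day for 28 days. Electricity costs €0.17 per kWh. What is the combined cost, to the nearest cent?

€16.45

treadmill: Runtime = 1 h/day × 28 days = 28 h
treadmill: 0.96 kW × 28 h = 26.88 kWh
gaming PC: Runtime = 25 min × 30 = 750 min = 12.5 h
gaming PC: 0.62 kW × 12.5 h = 7.75 kWh
refrigerator: Runtime = 12 h/day × 28 days = 336 h
refrigerator: 0.185 kW × 336 h = 62.16 kWh
Total energy = 96.79 kWh
Cost = 96.79 × €0.17 = €16.45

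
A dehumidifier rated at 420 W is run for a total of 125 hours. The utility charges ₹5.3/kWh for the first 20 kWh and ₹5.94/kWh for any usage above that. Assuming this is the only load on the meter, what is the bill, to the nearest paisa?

₹299.05

Energy = 0.42 kW × 125 h = 52.5 kWh
Tier 1 (0–20 kWh): 20 × ₹5.3 = ₹106
Above 20 kWh: 32.5 × ₹5.94 = ₹193.05
Bill = ₹299.05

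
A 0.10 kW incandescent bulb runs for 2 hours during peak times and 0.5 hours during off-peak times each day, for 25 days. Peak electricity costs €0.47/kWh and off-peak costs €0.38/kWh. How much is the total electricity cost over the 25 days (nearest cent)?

€2.83

Peak energy = 0.1 kW × 2 h × 25 = 5 kWh
Off-peak energy = 0.1 kW × 0.5 h × 25 = 1.25 kWh
Cost = 5 × €0.47 + 1.25 × €0.38 = €2.35 + €0.475 = €2.83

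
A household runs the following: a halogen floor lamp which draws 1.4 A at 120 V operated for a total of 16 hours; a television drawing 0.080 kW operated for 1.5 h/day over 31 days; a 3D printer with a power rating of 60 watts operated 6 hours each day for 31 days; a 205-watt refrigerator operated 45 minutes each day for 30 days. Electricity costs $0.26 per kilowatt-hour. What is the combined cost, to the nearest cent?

$5.77

halogen floor lamp: Power = 1.4 A × 120 V = 168 W = 0.168 kW
halogen floor lamp: 0.168 kW × 16 h = 2.688 kWh
television: Runtime = 1.5 h/day × 31 days = 46.5 h
television: 0.08 kW × 46.5 h = 3.72 kWh
3D printer: Runtime = 6 h/day × 31 days = 186 h
3D printer: 0.06 kW × 186 h = 11.16 kWh
refrigerator: Runtime = 45 min × 30 = 1350 min = 22.5 h
refrigerator: 0.205 kW × 22.5 h = 4.6125 kWh
Total energy = 22.1805 kWh
Cost = 22.1805 × $0.26 = $5.77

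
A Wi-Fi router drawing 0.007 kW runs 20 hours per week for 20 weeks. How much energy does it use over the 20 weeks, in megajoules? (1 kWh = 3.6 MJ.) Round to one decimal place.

10.1 MJ

Runtime = 20 h/week × 20 weeks = 400 h
Energy = 0.007 kW × 400 h = 2.8 kWh
= 2.8 × 3.6 MJ = 10.1 MJ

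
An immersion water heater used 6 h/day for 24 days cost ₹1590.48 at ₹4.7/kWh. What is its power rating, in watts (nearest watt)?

2350 W

Energy = ₹1590.48 ÷ ₹4.7/kWh = 338.4 kWh
Runtime = 6 h/day × 24 days = 144 h
Power = 338.4 kWh ÷ 144 h = 2.35 kW = 2350 W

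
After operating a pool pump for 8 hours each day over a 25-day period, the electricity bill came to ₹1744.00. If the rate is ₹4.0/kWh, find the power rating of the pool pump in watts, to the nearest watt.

2180 W

Energy = ₹1744.00 ÷ ₹4.0/kWh = 436 kWh
Runtime = 8 h/day × 25 days = 200 h
Power = 436 kWh ÷ 200 h = 2.18 kW = 2180 W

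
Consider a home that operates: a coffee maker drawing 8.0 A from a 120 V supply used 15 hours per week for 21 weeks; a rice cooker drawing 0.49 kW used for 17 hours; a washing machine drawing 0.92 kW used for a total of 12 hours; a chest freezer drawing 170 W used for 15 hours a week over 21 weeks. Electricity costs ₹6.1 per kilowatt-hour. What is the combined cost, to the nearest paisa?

₹2289.45

coffee maker: Power = 8.0 A × 120 V = 960 W = 0.96 kW
coffee maker: Runtime = 15 h/week × 21 weeks = 315 h
coffee maker: 0.96 kW × 315 h = 302.4 kWh
rice cooker: 0.49 kW × 17 h = 8.33 kWh
washing machine: 0.92 kW × 12 h = 11.04 kWh
chest freezer: Runtime = 15 h/week × 21 weeks = 315 h
chest freezer: 0.17 kW × 315 h = 53.55 kWh
Total energy = 375.32 kWh
Cost = 375.32 × ₹6.1 = ₹2289.45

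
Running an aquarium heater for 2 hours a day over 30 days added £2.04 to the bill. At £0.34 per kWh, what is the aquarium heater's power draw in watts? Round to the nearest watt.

Energy = £2.04 ÷ £0.34/kWh = 6 kWh
Runtime = 2 h/day × 30 days = 60 h
Power = 6 kWh ÷ 60 h = 0.1 kW = 100 W

100 W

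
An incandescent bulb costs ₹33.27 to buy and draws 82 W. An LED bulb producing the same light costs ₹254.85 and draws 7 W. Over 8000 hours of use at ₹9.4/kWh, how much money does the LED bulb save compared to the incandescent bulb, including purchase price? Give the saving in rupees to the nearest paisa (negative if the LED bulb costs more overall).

incandescent bulb: ₹33.27 + (82/1000) kW × 8000 h × ₹9.4 = ₹33.27 + ₹6166.4 = ₹6199.67
LED bulb: ₹254.85 + (7/1000) kW × 8000 h × ₹9.4 = ₹254.85 + ₹526.4 = ₹781.25
Saving = ₹6199.67 − ₹781.25 = ₹5418.42

₹5418.42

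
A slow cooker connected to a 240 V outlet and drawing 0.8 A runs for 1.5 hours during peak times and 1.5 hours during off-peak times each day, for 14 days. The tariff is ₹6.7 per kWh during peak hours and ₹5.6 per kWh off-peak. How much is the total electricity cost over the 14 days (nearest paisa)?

₹49.59

Power = 0.8 A × 240 V = 192 W = 0.192 kW
Peak energy = 0.192 kW × 1.5 h × 14 = 4.032 kWh
Off-peak energy = 0.192 kW × 1.5 h × 14 = 4.032 kWh
Cost = 4.032 × ₹6.7 + 4.032 × ₹5.6 = ₹27.0144 + ₹22.5792 = ₹49.59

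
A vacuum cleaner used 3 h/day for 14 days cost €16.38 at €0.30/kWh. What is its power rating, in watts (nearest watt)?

1300 W

Energy = €16.38 ÷ €0.30/kWh = 54.6 kWh
Runtime = 3 h/day × 14 days = 42 h
Power = 54.6 kWh ÷ 42 h = 1.3 kW = 1300 W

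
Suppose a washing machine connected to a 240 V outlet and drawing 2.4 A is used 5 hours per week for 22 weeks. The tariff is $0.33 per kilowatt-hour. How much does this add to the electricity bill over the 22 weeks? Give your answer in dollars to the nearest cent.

$20.91

Power = 2.4 A × 240 V = 576 W = 0.576 kW
Runtime = 5 h/week × 22 weeks = 110 h
Energy = 0.576 kW × 110 h = 63.36 kWh
Cost = 63.36 kWh × $0.33/kWh = $20.91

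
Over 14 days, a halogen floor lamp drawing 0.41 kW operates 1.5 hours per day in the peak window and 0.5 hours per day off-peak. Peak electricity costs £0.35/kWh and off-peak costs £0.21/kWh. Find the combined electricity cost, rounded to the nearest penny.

£3.62

Peak energy = 0.41 kW × 1.5 h × 14 = 8.61 kWh
Off-peak energy = 0.41 kW × 0.5 h × 14 = 2.87 kWh
Cost = 8.61 × £0.35 + 2.87 × £0.21 = £3.0135 + £0.6027 = £3.62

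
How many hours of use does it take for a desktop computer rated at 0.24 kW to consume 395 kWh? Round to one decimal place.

Hours = 395 kWh ÷ 0.24 kW = 1645.8 h

1645.8 h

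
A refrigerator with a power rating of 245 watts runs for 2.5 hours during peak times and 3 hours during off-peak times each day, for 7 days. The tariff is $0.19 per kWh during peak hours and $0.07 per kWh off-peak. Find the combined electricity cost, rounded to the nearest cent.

Peak energy = 0.245 kW × 2.5 h × 7 = 4.2875 kWh
Off-peak energy = 0.245 kW × 3 h × 7 = 5.145 kWh
Cost = 4.2875 × $0.19 + 5.145 × $0.07 = $0.814625 + $0.36015 = $1.17

$1.17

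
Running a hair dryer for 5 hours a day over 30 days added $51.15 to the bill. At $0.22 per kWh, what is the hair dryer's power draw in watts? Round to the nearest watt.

Energy = $51.15 ÷ $0.22/kWh = 232.5 kWh
Runtime = 5 h/day × 30 days = 150 h
Power = 232.5 kWh ÷ 150 h = 1.55 kW = 1550 W

1550 W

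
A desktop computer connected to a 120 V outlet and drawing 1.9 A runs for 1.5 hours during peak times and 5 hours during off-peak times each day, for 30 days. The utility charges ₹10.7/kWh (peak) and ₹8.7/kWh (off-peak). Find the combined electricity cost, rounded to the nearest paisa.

₹407.32

Power = 1.9 A × 120 V = 228 W = 0.228 kW
Peak energy = 0.228 kW × 1.5 h × 30 = 10.26 kWh
Off-peak energy = 0.228 kW × 5 h × 30 = 34.2 kWh
Cost = 10.26 × ₹10.7 + 34.2 × ₹8.7 = ₹109.782 + ₹297.54 = ₹407.32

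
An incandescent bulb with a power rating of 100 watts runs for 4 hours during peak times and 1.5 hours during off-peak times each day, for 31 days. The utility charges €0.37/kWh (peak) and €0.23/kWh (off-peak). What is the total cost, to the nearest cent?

€5.66

Peak energy = 0.1 kW × 4 h × 31 = 12.4 kWh
Off-peak energy = 0.1 kW × 1.5 h × 31 = 4.65 kWh
Cost = 12.4 × €0.37 + 4.65 × €0.23 = €4.588 + €1.0695 = €5.66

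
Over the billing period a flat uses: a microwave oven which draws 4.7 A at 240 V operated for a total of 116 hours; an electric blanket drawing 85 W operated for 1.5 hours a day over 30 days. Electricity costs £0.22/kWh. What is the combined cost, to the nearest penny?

£29.63

microwave oven: Power = 4.7 A × 240 V = 1128 W = 1.128 kW
microwave oven: 1.128 kW × 116 h = 130.848 kWh
electric blanket: Runtime = 1.5 h/day × 30 days = 45 h
electric blanket: 0.085 kW × 45 h = 3.825 kWh
Total energy = 134.673 kWh
Cost = 134.673 × £0.22 = £29.63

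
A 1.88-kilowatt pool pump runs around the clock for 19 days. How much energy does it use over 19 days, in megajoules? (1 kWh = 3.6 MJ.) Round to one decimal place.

3086.2 MJ

Runtime = 24 h × 19 = 456 h
Energy = 1.88 kW × 456 h = 857.28 kWh
= 857.28 × 3.6 MJ = 3086.2 MJ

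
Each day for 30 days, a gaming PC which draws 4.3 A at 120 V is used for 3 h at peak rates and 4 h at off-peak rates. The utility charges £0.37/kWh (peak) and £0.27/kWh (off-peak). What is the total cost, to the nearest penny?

Power = 4.3 A × 120 V = 516 W = 0.516 kW
Peak energy = 0.516 kW × 3 h × 30 = 46.44 kWh
Off-peak energy = 0.516 kW × 4 h × 30 = 61.92 kWh
Cost = 46.44 × £0.37 + 61.92 × £0.27 = £17.1828 + £16.7184 = £33.90

£33.90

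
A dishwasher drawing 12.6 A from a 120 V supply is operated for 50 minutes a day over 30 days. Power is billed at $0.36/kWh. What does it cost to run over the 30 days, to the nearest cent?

Power = 12.6 A × 120 V = 1512 W = 1.512 kW
Runtime = 50 min × 30 = 1500 min = 25 h
Energy = 1.512 kW × 25 h = 37.8 kWh
Cost = 37.8 kWh × $0.36/kWh = $13.61

$13.61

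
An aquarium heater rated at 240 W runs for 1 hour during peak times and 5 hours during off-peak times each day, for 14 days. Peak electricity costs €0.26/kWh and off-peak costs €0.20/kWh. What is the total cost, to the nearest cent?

Peak energy = 0.24 kW × 1 h × 14 = 3.36 kWh
Off-peak energy = 0.24 kW × 5 h × 14 = 16.8 kWh
Cost = 3.36 × €0.26 + 16.8 × €0.20 = €0.8736 + €3.36 = €4.23

€4.23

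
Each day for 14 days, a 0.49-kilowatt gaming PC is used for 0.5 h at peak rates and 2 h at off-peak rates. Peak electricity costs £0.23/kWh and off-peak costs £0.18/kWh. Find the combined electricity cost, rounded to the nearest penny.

Peak energy = 0.49 kW × 0.5 h × 14 = 3.43 kWh
Off-peak energy = 0.49 kW × 2 h × 14 = 13.72 kWh
Cost = 3.43 × £0.23 + 13.72 × £0.18 = £0.7889 + £2.4696 = £3.26

£3.26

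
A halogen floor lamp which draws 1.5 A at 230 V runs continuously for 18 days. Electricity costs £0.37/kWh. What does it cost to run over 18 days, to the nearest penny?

Power = 1.5 A × 230 V = 345 W = 0.345 kW
Runtime = 24 h × 18 = 432 h
Energy = 0.345 kW × 432 h = 149.04 kWh
Cost = 149.04 kWh × £0.37/kWh = £55.14

£55.14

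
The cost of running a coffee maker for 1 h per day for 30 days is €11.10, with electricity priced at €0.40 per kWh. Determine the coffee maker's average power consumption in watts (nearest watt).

Energy = €11.10 ÷ €0.40/kWh = 27.75 kWh
Runtime = 1 h/day × 30 days = 30 h
Power = 27.75 kWh ÷ 30 h = 0.925 kW = 925 W

925 W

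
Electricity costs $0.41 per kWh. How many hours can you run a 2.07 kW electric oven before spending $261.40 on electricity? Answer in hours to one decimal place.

Energy available = $261.40 ÷ $0.41/kWh = 637.561 kWh
Hours = 637.561 kWh ÷ 2.07 kW = 308.0 h

308.0 h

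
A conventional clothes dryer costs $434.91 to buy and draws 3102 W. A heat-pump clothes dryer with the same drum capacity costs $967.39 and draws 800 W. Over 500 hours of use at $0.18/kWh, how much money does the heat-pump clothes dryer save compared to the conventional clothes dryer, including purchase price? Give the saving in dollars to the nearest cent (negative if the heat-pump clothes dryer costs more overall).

conventional clothes dryer: $434.91 + (3102/1000) kW × 500 h × $0.18 = $434.91 + $279.18 = $714.09
heat-pump clothes dryer: $967.39 + (800/1000) kW × 500 h × $0.18 = $967.39 + $72 = $1039.39
Saving = $714.09 − $1039.39 = −$325.3

-$325.30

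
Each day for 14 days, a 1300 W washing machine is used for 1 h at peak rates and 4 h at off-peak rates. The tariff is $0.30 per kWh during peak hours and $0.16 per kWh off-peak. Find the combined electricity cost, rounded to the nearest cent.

$17.11

Peak energy = 1.3 kW × 1 h × 14 = 18.2 kWh
Off-peak energy = 1.3 kW × 4 h × 14 = 72.8 kWh
Cost = 18.2 × $0.30 + 72.8 × $0.16 = $5.46 + $11.648 = $17.11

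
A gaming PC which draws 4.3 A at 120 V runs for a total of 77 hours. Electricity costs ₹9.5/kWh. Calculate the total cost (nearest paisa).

Power = 4.3 A × 120 V = 516 W = 0.516 kW
Energy = 0.516 kW × 77 h = 39.732 kWh
Cost = 39.732 kWh × ₹9.5/kWh = ₹377.45

₹377.45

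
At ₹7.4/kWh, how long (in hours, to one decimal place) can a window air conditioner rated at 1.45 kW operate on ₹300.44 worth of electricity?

Energy available = ₹300.44 ÷ ₹7.4/kWh = 40.6 kWh
Hours = 40.6 kWh ÷ 1.45 kW = 28.0 h

28.0 h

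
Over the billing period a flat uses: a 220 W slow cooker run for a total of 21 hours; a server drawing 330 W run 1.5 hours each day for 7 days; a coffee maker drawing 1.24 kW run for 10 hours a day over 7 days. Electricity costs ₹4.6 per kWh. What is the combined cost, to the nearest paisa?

slow cooker: 0.22 kW × 21 h = 4.62 kWh
server: Runtime = 1.5 h/day × 7 days = 10.5 h
server: 0.33 kW × 10.5 h = 3.465 kWh
coffee maker: Runtime = 10 h/day × 7 days = 70 h
coffee maker: 1.24 kW × 70 h = 86.8 kWh
Total energy = 94.885 kWh
Cost = 94.885 × ₹4.6 = ₹436.47

₹436.47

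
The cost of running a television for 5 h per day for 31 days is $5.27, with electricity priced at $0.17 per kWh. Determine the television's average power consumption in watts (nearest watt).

200 W

Energy = $5.27 ÷ $0.17/kWh = 31 kWh
Runtime = 5 h/day × 31 days = 155 h
Power = 31 kWh ÷ 155 h = 0.2 kW = 200 W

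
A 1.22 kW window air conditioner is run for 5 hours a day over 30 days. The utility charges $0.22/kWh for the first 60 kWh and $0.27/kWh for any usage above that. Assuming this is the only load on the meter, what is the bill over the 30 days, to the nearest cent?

$46.41

Runtime = 5 h/day × 30 days = 150 h
Energy = 1.22 kW × 150 h = 183 kWh
Tier 1 (0–60 kWh): 60 × $0.22 = $13.2
Above 60 kWh: 123 × $0.27 = $33.21
Bill = $46.41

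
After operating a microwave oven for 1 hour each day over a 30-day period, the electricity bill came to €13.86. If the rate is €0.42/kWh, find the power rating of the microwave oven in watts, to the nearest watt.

1100 W

Energy = €13.86 ÷ €0.42/kWh = 33 kWh
Runtime = 1 h/day × 30 days = 30 h
Power = 33 kWh ÷ 30 h = 1.1 kW = 1100 W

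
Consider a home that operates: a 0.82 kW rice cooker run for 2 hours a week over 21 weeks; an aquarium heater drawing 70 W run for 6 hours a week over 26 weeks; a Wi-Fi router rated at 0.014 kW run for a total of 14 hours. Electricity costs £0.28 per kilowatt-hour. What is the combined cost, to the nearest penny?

£12.76

rice cooker: Runtime = 2 h/week × 21 weeks = 42 h
rice cooker: 0.82 kW × 42 h = 34.44 kWh
aquarium heater: Runtime = 6 h/week × 26 weeks = 156 h
aquarium heater: 0.07 kW × 156 h = 10.92 kWh
Wi-Fi router: 0.014 kW × 14 h = 0.196 kWh
Total energy = 45.556 kWh
Cost = 45.556 × £0.28 = £12.76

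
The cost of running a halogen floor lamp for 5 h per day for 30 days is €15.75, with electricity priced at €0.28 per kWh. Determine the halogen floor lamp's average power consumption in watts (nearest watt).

Energy = €15.75 ÷ €0.28/kWh = 56.25 kWh
Runtime = 5 h/day × 30 days = 150 h
Power = 56.25 kWh ÷ 150 h = 0.375 kW = 375 W

375 W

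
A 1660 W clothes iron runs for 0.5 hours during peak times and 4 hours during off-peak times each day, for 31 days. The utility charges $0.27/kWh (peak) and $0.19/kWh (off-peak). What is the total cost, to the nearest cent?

Peak energy = 1.66 kW × 0.5 h × 31 = 25.73 kWh
Off-peak energy = 1.66 kW × 4 h × 31 = 205.84 kWh
Cost = 25.73 × $0.27 + 205.84 × $0.19 = $6.9471 + $39.1096 = $46.06

$46.06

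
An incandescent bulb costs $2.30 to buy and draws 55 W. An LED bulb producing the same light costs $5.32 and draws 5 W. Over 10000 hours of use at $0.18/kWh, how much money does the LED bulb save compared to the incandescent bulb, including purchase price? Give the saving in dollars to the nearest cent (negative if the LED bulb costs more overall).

$86.98

incandescent bulb: $2.30 + (55/1000) kW × 10000 h × $0.18 = $2.30 + $99 = $101.3
LED bulb: $5.32 + (5/1000) kW × 10000 h × $0.18 = $5.32 + $9 = $14.32
Saving = $101.3 − $14.32 = $86.98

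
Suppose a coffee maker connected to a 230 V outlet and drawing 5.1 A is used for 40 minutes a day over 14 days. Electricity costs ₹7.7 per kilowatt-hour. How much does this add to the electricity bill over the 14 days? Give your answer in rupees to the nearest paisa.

₹84.30

Power = 5.1 A × 230 V = 1173 W = 1.173 kW
Runtime = 40 min × 14 = 560 min = 9.333333… h
Energy = 1.173 kW × 9.333333… h = 10.948 kWh
Cost = 10.948 kWh × ₹7.7/kWh = ₹84.30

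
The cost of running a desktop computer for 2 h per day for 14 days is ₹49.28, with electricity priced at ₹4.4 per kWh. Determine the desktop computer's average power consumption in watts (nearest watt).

Energy = ₹49.28 ÷ ₹4.4/kWh = 11.2 kWh
Runtime = 2 h/day × 14 days = 28 h
Power = 11.2 kWh ÷ 28 h = 0.4 kW = 400 W

400 W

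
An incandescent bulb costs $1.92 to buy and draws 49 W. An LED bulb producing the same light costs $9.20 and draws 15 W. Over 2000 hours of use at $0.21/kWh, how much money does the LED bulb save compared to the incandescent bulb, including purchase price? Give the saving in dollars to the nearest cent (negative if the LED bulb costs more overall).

incandescent bulb: $1.92 + (49/1000) kW × 2000 h × $0.21 = $1.92 + $20.58 = $22.5
LED bulb: $9.20 + (15/1000) kW × 2000 h × $0.21 = $9.20 + $6.3 = $15.5
Saving = $22.5 − $15.5 = $7

$7.00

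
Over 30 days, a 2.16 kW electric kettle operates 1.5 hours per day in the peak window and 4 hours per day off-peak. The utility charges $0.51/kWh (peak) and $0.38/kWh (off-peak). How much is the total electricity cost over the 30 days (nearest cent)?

$148.07

Peak energy = 2.16 kW × 1.5 h × 30 = 97.2 kWh
Off-peak energy = 2.16 kW × 4 h × 30 = 259.2 kWh
Cost = 97.2 × $0.51 + 259.2 × $0.38 = $49.572 + $98.496 = $148.07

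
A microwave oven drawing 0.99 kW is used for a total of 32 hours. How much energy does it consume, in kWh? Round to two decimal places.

31.68 kWh

Energy = 0.99 kW × 32 h = 31.68 kWh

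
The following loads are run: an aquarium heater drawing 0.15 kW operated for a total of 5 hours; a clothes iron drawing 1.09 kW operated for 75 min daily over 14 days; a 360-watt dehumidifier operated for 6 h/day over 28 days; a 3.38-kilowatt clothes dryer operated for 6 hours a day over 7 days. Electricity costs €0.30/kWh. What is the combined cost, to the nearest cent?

€66.68

aquarium heater: 0.15 kW × 5 h = 0.75 kWh
clothes iron: Runtime = 75 min × 14 = 1050 min = 17.5 h
clothes iron: 1.09 kW × 17.5 h = 19.075 kWh
dehumidifier: Runtime = 6 h/day × 28 days = 168 h
dehumidifier: 0.36 kW × 168 h = 60.48 kWh
clothes dryer: Runtime = 6 h/day × 7 days = 42 h
clothes dryer: 3.38 kW × 42 h = 141.96 kWh
Total energy = 222.265 kWh
Cost = 222.265 × €0.30 = €66.68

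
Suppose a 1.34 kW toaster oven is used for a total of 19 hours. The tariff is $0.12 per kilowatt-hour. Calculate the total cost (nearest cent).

Energy = 1.34 kW × 19 h = 25.46 kWh
Cost = 25.46 kWh × $0.12/kWh = $3.06

$3.06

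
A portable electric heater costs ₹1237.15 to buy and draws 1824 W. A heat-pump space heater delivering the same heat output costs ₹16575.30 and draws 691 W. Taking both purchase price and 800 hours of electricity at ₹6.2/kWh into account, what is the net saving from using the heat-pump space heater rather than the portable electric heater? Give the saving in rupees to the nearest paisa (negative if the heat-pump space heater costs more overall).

-₹9718.47

portable electric heater: ₹1237.15 + (1824/1000) kW × 800 h × ₹6.2 = ₹1237.15 + ₹9047.04 = ₹10284.19
heat-pump space heater: ₹16575.30 + (691/1000) kW × 800 h × ₹6.2 = ₹16575.30 + ₹3427.36 = ₹20002.66
Saving = ₹10284.19 − ₹20002.66 = −₹9718.47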